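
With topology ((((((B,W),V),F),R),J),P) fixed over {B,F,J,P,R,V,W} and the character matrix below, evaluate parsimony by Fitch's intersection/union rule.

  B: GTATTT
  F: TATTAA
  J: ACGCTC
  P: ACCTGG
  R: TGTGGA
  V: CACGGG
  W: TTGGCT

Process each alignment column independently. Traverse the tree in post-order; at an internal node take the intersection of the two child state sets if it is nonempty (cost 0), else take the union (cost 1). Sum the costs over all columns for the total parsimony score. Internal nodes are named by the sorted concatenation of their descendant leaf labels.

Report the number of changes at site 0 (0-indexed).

[col 0] BW: children B:{G}, W:{T} ∪→ {G,T}; cost 1
[col 0] BVW: children BW:{G,T}, V:{C} ∪→ {C,G,T}; cost 1
[col 0] BFVW: children BVW:{C,G,T}, F:{T} ∩→ {T}; cost 0
[col 0] BFRVW: children BFVW:{T}, R:{T} ∩→ {T}; cost 0
[col 0] BFJRVW: children BFRVW:{T}, J:{A} ∪→ {A,T}; cost 1
[col 0] BFJPRVW: children BFJRVW:{A,T}, P:{A} ∩→ {A}; cost 0
[col 1] BW: children B:{T}, W:{T} ∩→ {T}; cost 0
[col 1] BVW: children BW:{T}, V:{A} ∪→ {A,T}; cost 1
[col 1] BFVW: children BVW:{A,T}, F:{A} ∩→ {A}; cost 0
[col 1] BFRVW: children BFVW:{A}, R:{G} ∪→ {A,G}; cost 1
[col 1] BFJRVW: children BFRVW:{A,G}, J:{C} ∪→ {A,C,G}; cost 1
[col 1] BFJPRVW: children BFJRVW:{A,C,G}, P:{C} ∩→ {C}; cost 0
[col 2] BW: children B:{A}, W:{G} ∪→ {A,G}; cost 1
[col 2] BVW: children BW:{A,G}, V:{C} ∪→ {A,C,G}; cost 1
[col 2] BFVW: children BVW:{A,C,G}, F:{T} ∪→ {A,C,G,T}; cost 1
[col 2] BFRVW: children BFVW:{A,C,G,T}, R:{T} ∩→ {T}; cost 0
[col 2] BFJRVW: children BFRVW:{T}, J:{G} ∪→ {G,T}; cost 1
[col 2] BFJPRVW: children BFJRVW:{G,T}, P:{C} ∪→ {C,G,T}; cost 1
[col 3] BW: children B:{T}, W:{G} ∪→ {G,T}; cost 1
[col 3] BVW: children BW:{G,T}, V:{G} ∩→ {G}; cost 0
[col 3] BFVW: children BVW:{G}, F:{T} ∪→ {G,T}; cost 1
[col 3] BFRVW: children BFVW:{G,T}, R:{G} ∩→ {G}; cost 0
[col 3] BFJRVW: children BFRVW:{G}, J:{C} ∪→ {C,G}; cost 1
[col 3] BFJPRVW: children BFJRVW:{C,G}, P:{T} ∪→ {C,G,T}; cost 1
[col 4] BW: children B:{T}, W:{C} ∪→ {C,T}; cost 1
[col 4] BVW: children BW:{C,T}, V:{G} ∪→ {C,G,T}; cost 1
[col 4] BFVW: children BVW:{C,G,T}, F:{A} ∪→ {A,C,G,T}; cost 1
[col 4] BFRVW: children BFVW:{A,C,G,T}, R:{G} ∩→ {G}; cost 0
[col 4] BFJRVW: children BFRVW:{G}, J:{T} ∪→ {G,T}; cost 1
[col 4] BFJPRVW: children BFJRVW:{G,T}, P:{G} ∩→ {G}; cost 0
[col 5] BW: children B:{T}, W:{T} ∩→ {T}; cost 0
[col 5] BVW: children BW:{T}, V:{G} ∪→ {G,T}; cost 1
[col 5] BFVW: children BVW:{G,T}, F:{A} ∪→ {A,G,T}; cost 1
[col 5] BFRVW: children BFVW:{A,G,T}, R:{A} ∩→ {A}; cost 0
[col 5] BFJRVW: children BFRVW:{A}, J:{C} ∪→ {A,C}; cost 1
[col 5] BFJPRVW: children BFJRVW:{A,C}, P:{G} ∪→ {A,C,G}; cost 1
per-site changes: [3, 3, 5, 4, 4, 4]; total = 23

3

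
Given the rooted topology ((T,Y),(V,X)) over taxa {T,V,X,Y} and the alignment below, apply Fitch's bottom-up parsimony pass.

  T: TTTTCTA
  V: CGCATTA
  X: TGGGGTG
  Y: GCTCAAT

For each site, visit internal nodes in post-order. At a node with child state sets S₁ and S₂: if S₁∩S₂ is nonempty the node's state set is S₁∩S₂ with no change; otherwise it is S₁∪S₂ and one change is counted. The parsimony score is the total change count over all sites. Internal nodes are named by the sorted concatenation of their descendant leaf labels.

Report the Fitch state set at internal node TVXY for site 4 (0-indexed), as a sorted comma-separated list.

A,C,G,T

site 0, node TY: T={T} ∪ Y={G} → {G,T} (+1)
site 0, node VX: V={C} ∪ X={T} → {C,T} (+1)
site 0, node TVXY: TY={G,T} ∩ VX={C,T} → {T} (+0)
site 1, node TY: T={T} ∪ Y={C} → {C,T} (+1)
site 1, node VX: V={G} ∩ X={G} → {G} (+0)
site 1, node TVXY: TY={C,T} ∪ VX={G} → {C,G,T} (+1)
site 2, node TY: T={T} ∩ Y={T} → {T} (+0)
site 2, node VX: V={C} ∪ X={G} → {C,G} (+1)
site 2, node TVXY: TY={T} ∪ VX={C,G} → {C,G,T} (+1)
site 3, node TY: T={T} ∪ Y={C} → {C,T} (+1)
site 3, node VX: V={A} ∪ X={G} → {A,G} (+1)
site 3, node TVXY: TY={C,T} ∪ VX={A,G} → {A,C,G,T} (+1)
site 4, node TY: T={C} ∪ Y={A} → {A,C} (+1)
site 4, node VX: V={T} ∪ X={G} → {G,T} (+1)
site 4, node TVXY: TY={A,C} ∪ VX={G,T} → {A,C,G,T} (+1)
site 5, node TY: T={T} ∪ Y={A} → {A,T} (+1)
site 5, node VX: V={T} ∩ X={T} → {T} (+0)
site 5, node TVXY: TY={A,T} ∩ VX={T} → {T} (+0)
site 6, node TY: T={A} ∪ Y={T} → {A,T} (+1)
site 6, node VX: V={A} ∪ X={G} → {A,G} (+1)
site 6, node TVXY: TY={A,T} ∩ VX={A,G} → {A} (+0)
per-site changes: [2, 2, 2, 3, 3, 1, 2]; total = 15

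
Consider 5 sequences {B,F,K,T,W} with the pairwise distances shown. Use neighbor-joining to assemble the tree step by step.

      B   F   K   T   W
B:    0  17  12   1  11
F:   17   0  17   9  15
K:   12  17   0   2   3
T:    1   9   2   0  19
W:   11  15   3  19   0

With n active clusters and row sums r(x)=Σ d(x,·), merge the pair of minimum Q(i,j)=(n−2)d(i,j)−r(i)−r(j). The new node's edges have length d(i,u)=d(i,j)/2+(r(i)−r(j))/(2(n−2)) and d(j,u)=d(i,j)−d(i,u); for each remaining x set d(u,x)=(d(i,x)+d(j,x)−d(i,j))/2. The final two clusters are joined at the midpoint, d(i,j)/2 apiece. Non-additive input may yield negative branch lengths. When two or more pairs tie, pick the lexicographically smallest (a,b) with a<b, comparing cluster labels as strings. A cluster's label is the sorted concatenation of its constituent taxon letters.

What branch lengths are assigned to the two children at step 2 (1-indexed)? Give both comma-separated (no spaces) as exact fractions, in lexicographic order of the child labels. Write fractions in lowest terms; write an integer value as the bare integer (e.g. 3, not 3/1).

1. join K+W (d=3, Q=-73) ⇒ KW; edges |K|=-5/6, |W|=23/6
  updated: d(B,KW)=10, d(F,KW)=29/2, d(KW,T)=9
2. join B+T (d=1, Q=-45) ⇒ BT; edges |B|=11/4, |T|=-7/4
  updated: d(BT,F)=25/2, d(BT,KW)=9
3. join BT+F (d=25/2, Q=-36) ⇒ BFT; edges |BT|=7/2, |F|=9
  updated: d(BFT,KW)=11/2
4. join BFT+KW (d=11/2) ⇒ BFKTW; edges |BFT|=11/4, |KW|=11/4
final tree: (((B:11/4,T:-7/4):7/2,F:9):11/4,(K:-5/6,W:23/6):11/4)
total length: 22

11/4,-7/4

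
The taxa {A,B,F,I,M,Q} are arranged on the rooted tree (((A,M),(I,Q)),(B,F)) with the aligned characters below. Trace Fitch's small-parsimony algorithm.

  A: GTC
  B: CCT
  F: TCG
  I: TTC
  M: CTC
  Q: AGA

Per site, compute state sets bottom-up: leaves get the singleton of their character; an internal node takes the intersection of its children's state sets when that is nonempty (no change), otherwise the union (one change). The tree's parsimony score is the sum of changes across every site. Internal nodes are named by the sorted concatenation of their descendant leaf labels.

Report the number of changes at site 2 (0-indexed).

3

AM@0: {G} ∪ {C} = {C,G} (union, +1)
IQ@0: {T} ∪ {A} = {A,T} (union, +1)
AIMQ@0: {C,G} ∪ {A,T} = {A,C,G,T} (union, +1)
BF@0: {C} ∪ {T} = {C,T} (union, +1)
ABFIMQ@0: {A,C,G,T} ∩ {C,T} = {C,T} (intersection, +0)
AM@1: {T} ∩ {T} = {T} (intersection, +0)
IQ@1: {T} ∪ {G} = {G,T} (union, +1)
AIMQ@1: {T} ∩ {G,T} = {T} (intersection, +0)
BF@1: {C} ∩ {C} = {C} (intersection, +0)
ABFIMQ@1: {T} ∪ {C} = {C,T} (union, +1)
AM@2: {C} ∩ {C} = {C} (intersection, +0)
IQ@2: {C} ∪ {A} = {A,C} (union, +1)
AIMQ@2: {C} ∩ {A,C} = {C} (intersection, +0)
BF@2: {T} ∪ {G} = {G,T} (union, +1)
ABFIMQ@2: {C} ∪ {G,T} = {C,G,T} (union, +1)
per-site changes: [4, 2, 3]; total = 9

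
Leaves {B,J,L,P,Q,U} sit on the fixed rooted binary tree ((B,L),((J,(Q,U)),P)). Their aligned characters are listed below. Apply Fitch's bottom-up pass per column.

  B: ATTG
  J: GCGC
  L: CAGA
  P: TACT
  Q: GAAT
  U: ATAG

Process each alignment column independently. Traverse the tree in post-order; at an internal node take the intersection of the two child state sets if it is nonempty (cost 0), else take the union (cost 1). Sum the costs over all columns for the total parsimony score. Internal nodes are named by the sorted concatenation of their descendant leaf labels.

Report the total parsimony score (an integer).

site 0, node BL: B={A} ∪ L={C} → {A,C} (+1)
site 0, node QU: Q={G} ∪ U={A} → {A,G} (+1)
site 0, node JQU: J={G} ∩ QU={A,G} → {G} (+0)
site 0, node JPQU: JQU={G} ∪ P={T} → {G,T} (+1)
site 0, node BJLPQU: BL={A,C} ∪ JPQU={G,T} → {A,C,G,T} (+1)
site 1, node BL: B={T} ∪ L={A} → {A,T} (+1)
site 1, node QU: Q={A} ∪ U={T} → {A,T} (+1)
site 1, node JQU: J={C} ∪ QU={A,T} → {A,C,T} (+1)
site 1, node JPQU: JQU={A,C,T} ∩ P={A} → {A} (+0)
site 1, node BJLPQU: BL={A,T} ∩ JPQU={A} → {A} (+0)
site 2, node BL: B={T} ∪ L={G} → {G,T} (+1)
site 2, node QU: Q={A} ∩ U={A} → {A} (+0)
site 2, node JQU: J={G} ∪ QU={A} → {A,G} (+1)
site 2, node JPQU: JQU={A,G} ∪ P={C} → {A,C,G} (+1)
site 2, node BJLPQU: BL={G,T} ∩ JPQU={A,C,G} → {G} (+0)
site 3, node BL: B={G} ∪ L={A} → {A,G} (+1)
site 3, node QU: Q={T} ∪ U={G} → {G,T} (+1)
site 3, node JQU: J={C} ∪ QU={G,T} → {C,G,T} (+1)
site 3, node JPQU: JQU={C,G,T} ∩ P={T} → {T} (+0)
site 3, node BJLPQU: BL={A,G} ∪ JPQU={T} → {A,G,T} (+1)
per-site changes: [4, 3, 3, 4]; total = 14

14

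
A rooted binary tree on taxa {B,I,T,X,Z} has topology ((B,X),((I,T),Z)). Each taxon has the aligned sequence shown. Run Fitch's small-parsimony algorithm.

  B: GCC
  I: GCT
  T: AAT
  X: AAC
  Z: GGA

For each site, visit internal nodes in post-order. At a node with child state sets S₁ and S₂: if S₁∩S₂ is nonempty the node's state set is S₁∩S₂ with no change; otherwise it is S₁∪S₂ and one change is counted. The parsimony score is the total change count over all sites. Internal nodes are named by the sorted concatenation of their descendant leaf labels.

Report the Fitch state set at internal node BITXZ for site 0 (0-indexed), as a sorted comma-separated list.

G

[col 0] BX: children B:{G}, X:{A} ∪→ {A,G}; cost 1
[col 0] IT: children I:{G}, T:{A} ∪→ {A,G}; cost 1
[col 0] ITZ: children IT:{A,G}, Z:{G} ∩→ {G}; cost 0
[col 0] BITXZ: children BX:{A,G}, ITZ:{G} ∩→ {G}; cost 0
[col 1] BX: children B:{C}, X:{A} ∪→ {A,C}; cost 1
[col 1] IT: children I:{C}, T:{A} ∪→ {A,C}; cost 1
[col 1] ITZ: children IT:{A,C}, Z:{G} ∪→ {A,C,G}; cost 1
[col 1] BITXZ: children BX:{A,C}, ITZ:{A,C,G} ∩→ {A,C}; cost 0
[col 2] BX: children B:{C}, X:{C} ∩→ {C}; cost 0
[col 2] IT: children I:{T}, T:{T} ∩→ {T}; cost 0
[col 2] ITZ: children IT:{T}, Z:{A} ∪→ {A,T}; cost 1
[col 2] BITXZ: children BX:{C}, ITZ:{A,T} ∪→ {A,C,T}; cost 1
per-site changes: [2, 3, 2]; total = 7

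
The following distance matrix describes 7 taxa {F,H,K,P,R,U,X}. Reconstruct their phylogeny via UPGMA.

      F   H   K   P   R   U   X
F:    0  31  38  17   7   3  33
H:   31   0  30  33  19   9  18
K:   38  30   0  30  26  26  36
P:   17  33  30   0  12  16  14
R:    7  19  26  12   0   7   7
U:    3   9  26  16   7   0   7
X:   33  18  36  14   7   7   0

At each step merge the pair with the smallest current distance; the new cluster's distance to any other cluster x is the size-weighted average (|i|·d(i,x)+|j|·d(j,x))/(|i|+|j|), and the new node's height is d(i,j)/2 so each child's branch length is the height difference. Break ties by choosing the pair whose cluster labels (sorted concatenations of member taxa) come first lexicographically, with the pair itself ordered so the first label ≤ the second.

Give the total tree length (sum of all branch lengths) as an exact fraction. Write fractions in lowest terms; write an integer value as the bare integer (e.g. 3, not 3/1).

185/3

step 1: merge (F,U) at d=3; branch lengths F→3/2, U→3/2; new cluster FU
  updated: d(FU,H)=20, d(FU,K)=32, d(FU,P)=33/2, d(FU,R)=7, d(FU,X)=20
step 2: merge (FU,R) at d=7; branch lengths FU→2, R→7/2; new cluster FRU
  updated: d(FRU,H)=59/3, d(FRU,K)=30, d(FRU,P)=15, d(FRU,X)=47/3
step 3: merge (P,X) at d=14; branch lengths P→7, X→7; new cluster PX
  updated: d(FRU,PX)=46/3, d(H,PX)=51/2, d(K,PX)=33
step 4: merge (FRU,PX) at d=46/3; branch lengths FRU→25/6, PX→2/3; new cluster FPRUX
  updated: d(FPRUX,H)=22, d(FPRUX,K)=156/5
step 5: merge (FPRUX,H) at d=22; branch lengths FPRUX→10/3, H→11; new cluster FHPRUX
  updated: d(FHPRUX,K)=31
step 6: merge (FHPRUX,K) at d=31; branch lengths FHPRUX→9/2, K→31/2; new cluster FHKPRUX
final tree: (((((F:3/2,U:3/2):2,R:7/2):25/6,(P:7,X:7):2/3):10/3,H:11):9/2,K:31/2)
total length: 185/3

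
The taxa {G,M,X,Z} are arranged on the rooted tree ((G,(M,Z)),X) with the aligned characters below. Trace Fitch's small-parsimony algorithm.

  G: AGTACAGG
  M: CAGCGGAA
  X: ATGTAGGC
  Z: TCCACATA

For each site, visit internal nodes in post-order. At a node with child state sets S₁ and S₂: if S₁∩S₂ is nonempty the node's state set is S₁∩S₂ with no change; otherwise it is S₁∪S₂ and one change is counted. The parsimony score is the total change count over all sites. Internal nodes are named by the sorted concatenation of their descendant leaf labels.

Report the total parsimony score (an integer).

site 0, node MZ: M={C} ∪ Z={T} → {C,T} (+1)
site 0, node GMZ: G={A} ∪ MZ={C,T} → {A,C,T} (+1)
site 0, node GMXZ: GMZ={A,C,T} ∩ X={A} → {A} (+0)
site 1, node MZ: M={A} ∪ Z={C} → {A,C} (+1)
site 1, node GMZ: G={G} ∪ MZ={A,C} → {A,C,G} (+1)
site 1, node GMXZ: GMZ={A,C,G} ∪ X={T} → {A,C,G,T} (+1)
site 2, node MZ: M={G} ∪ Z={C} → {C,G} (+1)
site 2, node GMZ: G={T} ∪ MZ={C,G} → {C,G,T} (+1)
site 2, node GMXZ: GMZ={C,G,T} ∩ X={G} → {G} (+0)
site 3, node MZ: M={C} ∪ Z={A} → {A,C} (+1)
site 3, node GMZ: G={A} ∩ MZ={A,C} → {A} (+0)
site 3, node GMXZ: GMZ={A} ∪ X={T} → {A,T} (+1)
site 4, node MZ: M={G} ∪ Z={C} → {C,G} (+1)
site 4, node GMZ: G={C} ∩ MZ={C,G} → {C} (+0)
site 4, node GMXZ: GMZ={C} ∪ X={A} → {A,C} (+1)
site 5, node MZ: M={G} ∪ Z={A} → {A,G} (+1)
site 5, node GMZ: G={A} ∩ MZ={A,G} → {A} (+0)
site 5, node GMXZ: GMZ={A} ∪ X={G} → {A,G} (+1)
site 6, node MZ: M={A} ∪ Z={T} → {A,T} (+1)
site 6, node GMZ: G={G} ∪ MZ={A,T} → {A,G,T} (+1)
site 6, node GMXZ: GMZ={A,G,T} ∩ X={G} → {G} (+0)
site 7, node MZ: M={A} ∩ Z={A} → {A} (+0)
site 7, node GMZ: G={G} ∪ MZ={A} → {A,G} (+1)
site 7, node GMXZ: GMZ={A,G} ∪ X={C} → {A,C,G} (+1)
per-site changes: [2, 3, 2, 2, 2, 2, 2, 2]; total = 17

17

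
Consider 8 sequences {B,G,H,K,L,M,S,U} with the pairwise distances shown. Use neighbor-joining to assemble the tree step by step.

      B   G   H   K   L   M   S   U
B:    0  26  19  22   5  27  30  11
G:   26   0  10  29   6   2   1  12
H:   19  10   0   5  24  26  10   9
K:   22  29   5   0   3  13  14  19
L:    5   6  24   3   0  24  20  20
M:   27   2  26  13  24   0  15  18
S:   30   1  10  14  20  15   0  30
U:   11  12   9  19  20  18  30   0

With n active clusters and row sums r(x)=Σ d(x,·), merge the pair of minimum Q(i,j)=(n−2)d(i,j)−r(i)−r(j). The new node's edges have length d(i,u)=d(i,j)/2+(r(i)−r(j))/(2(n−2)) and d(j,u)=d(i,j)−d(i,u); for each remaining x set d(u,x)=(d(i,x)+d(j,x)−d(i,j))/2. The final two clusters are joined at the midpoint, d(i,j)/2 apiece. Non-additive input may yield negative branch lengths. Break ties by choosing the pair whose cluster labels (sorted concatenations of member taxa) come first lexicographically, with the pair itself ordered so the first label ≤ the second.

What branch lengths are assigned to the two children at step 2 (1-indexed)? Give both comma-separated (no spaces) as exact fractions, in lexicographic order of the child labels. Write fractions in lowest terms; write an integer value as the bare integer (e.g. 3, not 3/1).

1. join B+L (d=5, Q=-212) ⇒ BL; edges |B|=17/3, |L|=-2/3
  updated: d(BL,G)=27/2, d(BL,H)=19, d(BL,K)=10, d(BL,M)=23, d(BL,S)=45/2, d(BL,U)=13
2. join G+S (d=1, Q=-155) ⇒ GS; edges |G|=-2, |S|=3
  updated: d(BL,GS)=35/2, d(GS,H)=19/2, d(GS,K)=21, d(GS,M)=8, d(GS,U)=41/2
3. join GS+M (d=8, Q=-265/2) ⇒ GMS; edges |GS|=41/16, |M|=87/16
  updated: d(BL,GMS)=65/4, d(GMS,H)=55/4, d(GMS,K)=13, d(GMS,U)=61/4
4. join H+K (d=5, Q=-315/4) ⇒ HK; edges |H|=59/24, |K|=61/24
  updated: d(BL,HK)=12, d(GMS,HK)=87/8, d(HK,U)=23/2
5. join BL+U (d=13, Q=-55) ⇒ BLU; edges |BL|=55/8, |U|=49/8
  updated: d(BLU,GMS)=37/4, d(BLU,HK)=21/4
6. join BLU+GMS (d=37/4, Q=-203/8) ⇒ BGLMSU; edges |BLU|=29/16, |GMS|=119/16
  updated: d(BGLMSU,HK)=55/16
7. join BGLMSU+HK (d=55/16) ⇒ BGHKLMSU; edges |BGLMSU|=55/32, |HK|=55/32
final tree: ((((B:17/3,L:-2/3):55/8,U:49/8):29/16,((G:-2,S:3):41/16,M:87/16):119/16):55/32,(H:59/24,K:61/24):55/32)
total length: 715/16

-2,3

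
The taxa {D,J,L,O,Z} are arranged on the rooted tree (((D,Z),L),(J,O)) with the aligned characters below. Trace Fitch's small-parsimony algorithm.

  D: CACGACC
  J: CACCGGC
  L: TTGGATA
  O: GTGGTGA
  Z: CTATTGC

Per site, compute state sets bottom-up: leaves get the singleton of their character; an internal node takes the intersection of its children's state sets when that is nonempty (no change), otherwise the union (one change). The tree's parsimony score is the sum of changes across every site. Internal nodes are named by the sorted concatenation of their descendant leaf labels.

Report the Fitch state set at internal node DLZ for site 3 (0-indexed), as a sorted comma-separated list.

G

[col 0] DZ: children D:{C}, Z:{C} ∩→ {C}; cost 0
[col 0] DLZ: children DZ:{C}, L:{T} ∪→ {C,T}; cost 1
[col 0] JO: children J:{C}, O:{G} ∪→ {C,G}; cost 1
[col 0] DJLOZ: children DLZ:{C,T}, JO:{C,G} ∩→ {C}; cost 0
[col 1] DZ: children D:{A}, Z:{T} ∪→ {A,T}; cost 1
[col 1] DLZ: children DZ:{A,T}, L:{T} ∩→ {T}; cost 0
[col 1] JO: children J:{A}, O:{T} ∪→ {A,T}; cost 1
[col 1] DJLOZ: children DLZ:{T}, JO:{A,T} ∩→ {T}; cost 0
[col 2] DZ: children D:{C}, Z:{A} ∪→ {A,C}; cost 1
[col 2] DLZ: children DZ:{A,C}, L:{G} ∪→ {A,C,G}; cost 1
[col 2] JO: children J:{C}, O:{G} ∪→ {C,G}; cost 1
[col 2] DJLOZ: children DLZ:{A,C,G}, JO:{C,G} ∩→ {C,G}; cost 0
[col 3] DZ: children D:{G}, Z:{T} ∪→ {G,T}; cost 1
[col 3] DLZ: children DZ:{G,T}, L:{G} ∩→ {G}; cost 0
[col 3] JO: children J:{C}, O:{G} ∪→ {C,G}; cost 1
[col 3] DJLOZ: children DLZ:{G}, JO:{C,G} ∩→ {G}; cost 0
[col 4] DZ: children D:{A}, Z:{T} ∪→ {A,T}; cost 1
[col 4] DLZ: children DZ:{A,T}, L:{A} ∩→ {A}; cost 0
[col 4] JO: children J:{G}, O:{T} ∪→ {G,T}; cost 1
[col 4] DJLOZ: children DLZ:{A}, JO:{G,T} ∪→ {A,G,T}; cost 1
[col 5] DZ: children D:{C}, Z:{G} ∪→ {C,G}; cost 1
[col 5] DLZ: children DZ:{C,G}, L:{T} ∪→ {C,G,T}; cost 1
[col 5] JO: children J:{G}, O:{G} ∩→ {G}; cost 0
[col 5] DJLOZ: children DLZ:{C,G,T}, JO:{G} ∩→ {G}; cost 0
[col 6] DZ: children D:{C}, Z:{C} ∩→ {C}; cost 0
[col 6] DLZ: children DZ:{C}, L:{A} ∪→ {A,C}; cost 1
[col 6] JO: children J:{C}, O:{A} ∪→ {A,C}; cost 1
[col 6] DJLOZ: children DLZ:{A,C}, JO:{A,C} ∩→ {A,C}; cost 0
per-site changes: [2, 2, 3, 2, 3, 2, 2]; total = 16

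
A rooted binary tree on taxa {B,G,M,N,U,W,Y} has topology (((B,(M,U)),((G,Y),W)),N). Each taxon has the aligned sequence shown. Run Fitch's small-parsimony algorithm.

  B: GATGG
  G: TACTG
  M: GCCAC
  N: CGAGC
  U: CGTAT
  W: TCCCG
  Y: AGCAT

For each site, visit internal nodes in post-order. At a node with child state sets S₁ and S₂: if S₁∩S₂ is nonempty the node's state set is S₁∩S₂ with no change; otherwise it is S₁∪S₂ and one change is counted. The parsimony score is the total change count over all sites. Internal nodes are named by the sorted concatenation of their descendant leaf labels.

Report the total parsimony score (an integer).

[col 0] MU: children M:{G}, U:{C} ∪→ {C,G}; cost 1
[col 0] BMU: children B:{G}, MU:{C,G} ∩→ {G}; cost 0
[col 0] GY: children G:{T}, Y:{A} ∪→ {A,T}; cost 1
[col 0] GWY: children GY:{A,T}, W:{T} ∩→ {T}; cost 0
[col 0] BGMUWY: children BMU:{G}, GWY:{T} ∪→ {G,T}; cost 1
[col 0] BGMNUWY: children BGMUWY:{G,T}, N:{C} ∪→ {C,G,T}; cost 1
[col 1] MU: children M:{C}, U:{G} ∪→ {C,G}; cost 1
[col 1] BMU: children B:{A}, MU:{C,G} ∪→ {A,C,G}; cost 1
[col 1] GY: children G:{A}, Y:{G} ∪→ {A,G}; cost 1
[col 1] GWY: children GY:{A,G}, W:{C} ∪→ {A,C,G}; cost 1
[col 1] BGMUWY: children BMU:{A,C,G}, GWY:{A,C,G} ∩→ {A,C,G}; cost 0
[col 1] BGMNUWY: children BGMUWY:{A,C,G}, N:{G} ∩→ {G}; cost 0
[col 2] MU: children M:{C}, U:{T} ∪→ {C,T}; cost 1
[col 2] BMU: children B:{T}, MU:{C,T} ∩→ {T}; cost 0
[col 2] GY: children G:{C}, Y:{C} ∩→ {C}; cost 0
[col 2] GWY: children GY:{C}, W:{C} ∩→ {C}; cost 0
[col 2] BGMUWY: children BMU:{T}, GWY:{C} ∪→ {C,T}; cost 1
[col 2] BGMNUWY: children BGMUWY:{C,T}, N:{A} ∪→ {A,C,T}; cost 1
[col 3] MU: children M:{A}, U:{A} ∩→ {A}; cost 0
[col 3] BMU: children B:{G}, MU:{A} ∪→ {A,G}; cost 1
[col 3] GY: children G:{T}, Y:{A} ∪→ {A,T}; cost 1
[col 3] GWY: children GY:{A,T}, W:{C} ∪→ {A,C,T}; cost 1
[col 3] BGMUWY: children BMU:{A,G}, GWY:{A,C,T} ∩→ {A}; cost 0
[col 3] BGMNUWY: children BGMUWY:{A}, N:{G} ∪→ {A,G}; cost 1
[col 4] MU: children M:{C}, U:{T} ∪→ {C,T}; cost 1
[col 4] BMU: children B:{G}, MU:{C,T} ∪→ {C,G,T}; cost 1
[col 4] GY: children G:{G}, Y:{T} ∪→ {G,T}; cost 1
[col 4] GWY: children GY:{G,T}, W:{G} ∩→ {G}; cost 0
[col 4] BGMUWY: children BMU:{C,G,T}, GWY:{G} ∩→ {G}; cost 0
[col 4] BGMNUWY: children BGMUWY:{G}, N:{C} ∪→ {C,G}; cost 1
per-site changes: [4, 4, 3, 4, 4]; total = 19

19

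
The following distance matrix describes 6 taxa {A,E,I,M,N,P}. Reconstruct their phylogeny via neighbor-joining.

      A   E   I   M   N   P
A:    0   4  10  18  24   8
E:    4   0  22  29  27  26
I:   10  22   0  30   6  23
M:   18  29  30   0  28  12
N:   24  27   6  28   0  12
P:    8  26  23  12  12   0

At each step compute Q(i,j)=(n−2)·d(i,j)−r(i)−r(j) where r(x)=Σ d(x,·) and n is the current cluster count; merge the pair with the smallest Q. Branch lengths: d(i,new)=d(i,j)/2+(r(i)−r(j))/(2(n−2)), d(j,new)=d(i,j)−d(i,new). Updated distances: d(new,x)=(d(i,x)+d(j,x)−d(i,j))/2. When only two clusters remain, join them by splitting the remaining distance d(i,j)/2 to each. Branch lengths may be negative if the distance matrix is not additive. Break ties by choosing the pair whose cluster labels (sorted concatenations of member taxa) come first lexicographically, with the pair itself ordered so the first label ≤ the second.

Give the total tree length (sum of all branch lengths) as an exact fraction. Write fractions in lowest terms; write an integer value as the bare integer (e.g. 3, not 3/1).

iteration 1: select I,N (d=6, Q=-164); attach at lengths (9/4, 15/4); label the merged cluster IN
  updated: d(A,IN)=14, d(E,IN)=43/2, d(IN,M)=26, d(IN,P)=29/2
iteration 2: select A,E (d=4, Q=-225/2); attach at lengths (-49/12, 97/12); label the merged cluster AE
  updated: d(AE,IN)=63/4, d(AE,M)=43/2, d(AE,P)=15
iteration 3: select AE,IN (d=63/4, Q=-77); attach at lengths (55/8, 71/8); label the merged cluster AEIN
  updated: d(AEIN,M)=127/8, d(AEIN,P)=55/8
iteration 4: select AEIN,M (d=127/8, Q=-139/4); attach at lengths (43/8, 21/2); label the merged cluster AEIMN
  updated: d(AEIMN,P)=3/2
iteration 5: select AEIMN,P (d=3/2); attach at lengths (3/4, 3/4); label the merged cluster AEIMNP
final tree: ((((A:-49/12,E:97/12):55/8,(I:9/4,N:15/4):71/8):43/8,M:21/2):3/4,P:3/4)
total length: 345/8

345/8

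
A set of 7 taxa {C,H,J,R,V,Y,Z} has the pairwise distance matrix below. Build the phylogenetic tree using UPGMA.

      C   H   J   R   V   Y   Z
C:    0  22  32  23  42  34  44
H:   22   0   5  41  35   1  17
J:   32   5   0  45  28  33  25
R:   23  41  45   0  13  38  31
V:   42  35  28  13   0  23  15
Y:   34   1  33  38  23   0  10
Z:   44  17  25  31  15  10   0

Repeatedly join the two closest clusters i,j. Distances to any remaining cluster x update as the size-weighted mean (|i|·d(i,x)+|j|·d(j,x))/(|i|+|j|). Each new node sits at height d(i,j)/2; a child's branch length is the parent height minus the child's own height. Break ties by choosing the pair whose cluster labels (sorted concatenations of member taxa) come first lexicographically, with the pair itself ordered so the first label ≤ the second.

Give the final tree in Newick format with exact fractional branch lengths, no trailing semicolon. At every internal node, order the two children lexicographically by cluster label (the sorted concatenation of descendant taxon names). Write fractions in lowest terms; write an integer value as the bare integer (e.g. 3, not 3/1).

1. join H+Y (d=1) ⇒ HY; edges |H|=1/2, |Y|=1/2
  updated: d(C,HY)=28, d(HY,J)=19, d(HY,R)=79/2, d(HY,V)=29, d(HY,Z)=27/2
2. join R+V (d=13) ⇒ RV; edges |R|=13/2, |V|=13/2
  updated: d(C,RV)=65/2, d(HY,RV)=137/4, d(J,RV)=73/2, d(RV,Z)=23
3. join HY+Z (d=27/2) ⇒ HYZ; edges |HY|=25/4, |Z|=27/4
  updated: d(C,HYZ)=100/3, d(HYZ,J)=21, d(HYZ,RV)=61/2
4. join HYZ+J (d=21) ⇒ HJYZ; edges |HYZ|=15/4, |J|=21/2
  updated: d(C,HJYZ)=33, d(HJYZ,RV)=32
5. join HJYZ+RV (d=32) ⇒ HJRVYZ; edges |HJYZ|=11/2, |RV|=19/2
  updated: d(C,HJRVYZ)=197/6
6. join C+HJRVYZ (d=197/6) ⇒ CHJRVYZ; edges |C|=197/12, |HJRVYZ|=5/12
final tree: (C:197/12,((((H:1/2,Y:1/2):25/4,Z:27/4):15/4,J:21/2):11/2,(R:13/2,V:13/2):19/2):5/12)
total length: 877/12

(C:197/12,((((H:1/2,Y:1/2):25/4,Z:27/4):15/4,J:21/2):11/2,(R:13/2,V:13/2):19/2):5/12)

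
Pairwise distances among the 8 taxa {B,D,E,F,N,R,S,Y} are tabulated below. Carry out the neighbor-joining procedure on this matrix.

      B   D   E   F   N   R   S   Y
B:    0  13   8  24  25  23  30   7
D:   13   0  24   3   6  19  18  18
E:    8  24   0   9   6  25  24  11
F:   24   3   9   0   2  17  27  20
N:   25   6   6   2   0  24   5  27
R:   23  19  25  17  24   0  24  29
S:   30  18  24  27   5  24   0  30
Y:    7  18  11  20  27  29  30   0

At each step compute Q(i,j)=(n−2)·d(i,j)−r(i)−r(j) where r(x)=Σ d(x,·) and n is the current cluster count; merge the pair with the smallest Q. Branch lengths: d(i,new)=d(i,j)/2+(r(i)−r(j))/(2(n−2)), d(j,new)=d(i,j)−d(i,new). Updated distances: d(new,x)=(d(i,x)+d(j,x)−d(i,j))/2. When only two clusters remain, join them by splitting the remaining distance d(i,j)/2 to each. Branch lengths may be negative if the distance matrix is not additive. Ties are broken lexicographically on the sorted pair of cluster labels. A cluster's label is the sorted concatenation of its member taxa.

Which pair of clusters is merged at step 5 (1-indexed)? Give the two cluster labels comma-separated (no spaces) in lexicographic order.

BEY,R

1. join B+Y (d=7, Q=-230) ⇒ BY; edges |B|=5/2, |Y|=9/2
  updated: d(BY,D)=12, d(BY,E)=6, d(BY,F)=37/2, d(BY,N)=45/2, d(BY,R)=45/2, d(BY,S)=53/2
2. join BY+E (d=6, Q=-172) ⇒ BEY; edges |BY|=22/5, |E|=8/5
  updated: d(BEY,D)=15, d(BEY,F)=43/4, d(BEY,N)=45/4, d(BEY,R)=83/4, d(BEY,S)=89/4
3. join N+S (d=5, Q=-249/2) ⇒ NS; edges |N|=-7/2, |S|=17/2
  updated: d(BEY,NS)=57/4, d(D,NS)=19/2, d(F,NS)=12, d(NS,R)=43/2
4. join D+F (d=3, Q=-321/4) ⇒ DF; edges |D|=17/8, |F|=7/8
  updated: d(BEY,DF)=91/8, d(DF,NS)=37/4, d(DF,R)=33/2
5. join BEY+R (d=83/4, Q=-509/8) ⇒ BERY; edges |BEY|=233/32, |R|=431/32
  updated: d(BERY,DF)=57/16, d(BERY,NS)=15/2
6. join BERY+DF (d=57/16, Q=-325/16) ⇒ BDEFRY; edges |BERY|=29/32, |DF|=85/32
  updated: d(BDEFRY,NS)=211/32
7. join BDEFRY+NS (d=211/32) ⇒ BDEFNRSY; edges |BDEFRY|=211/64, |NS|=211/64
final tree: (((((B:5/2,Y:9/2):22/5,E:8/5):233/32,R:431/32):29/32,(D:17/8,F:7/8):85/32):211/64,(N:-7/2,S:17/2):211/64)
total length: 1661/32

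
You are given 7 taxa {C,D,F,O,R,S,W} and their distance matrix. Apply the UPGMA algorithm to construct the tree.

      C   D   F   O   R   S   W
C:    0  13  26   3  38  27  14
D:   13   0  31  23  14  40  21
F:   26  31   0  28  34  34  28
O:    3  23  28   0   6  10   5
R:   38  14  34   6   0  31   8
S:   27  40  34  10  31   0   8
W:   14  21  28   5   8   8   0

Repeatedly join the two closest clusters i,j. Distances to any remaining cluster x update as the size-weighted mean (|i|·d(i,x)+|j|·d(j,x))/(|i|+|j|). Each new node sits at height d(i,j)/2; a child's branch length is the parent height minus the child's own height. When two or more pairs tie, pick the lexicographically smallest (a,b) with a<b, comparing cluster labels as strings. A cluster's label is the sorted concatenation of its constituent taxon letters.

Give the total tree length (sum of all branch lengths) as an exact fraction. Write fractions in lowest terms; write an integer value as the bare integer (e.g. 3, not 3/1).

3841/60

1. join C+O (d=3) ⇒ CO; edges |C|=3/2, |O|=3/2
  updated: d(CO,D)=18, d(CO,F)=27, d(CO,R)=22, d(CO,S)=37/2, d(CO,W)=19/2
2. join R+W (d=8) ⇒ RW; edges |R|=4, |W|=4
  updated: d(CO,RW)=63/4, d(D,RW)=35/2, d(F,RW)=31, d(RW,S)=39/2
3. join CO+RW (d=63/4) ⇒ CORW; edges |CO|=51/8, |RW|=31/8
  updated: d(CORW,D)=71/4, d(CORW,F)=29, d(CORW,S)=19
4. join CORW+D (d=71/4) ⇒ CDORW; edges |CORW|=1, |D|=71/8
  updated: d(CDORW,F)=147/5, d(CDORW,S)=116/5
5. join CDORW+S (d=116/5) ⇒ CDORSW; edges |CDORW|=109/40, |S|=58/5
  updated: d(CDORSW,F)=181/6
6. join CDORSW+F (d=181/6) ⇒ CDFORSW; edges |CDORSW|=209/60, |F|=181/12
final tree: (((((C:3/2,O:3/2):51/8,(R:4,W:4):31/8):1,D:71/8):109/40,S:58/5):209/60,F:181/12)
total length: 3841/60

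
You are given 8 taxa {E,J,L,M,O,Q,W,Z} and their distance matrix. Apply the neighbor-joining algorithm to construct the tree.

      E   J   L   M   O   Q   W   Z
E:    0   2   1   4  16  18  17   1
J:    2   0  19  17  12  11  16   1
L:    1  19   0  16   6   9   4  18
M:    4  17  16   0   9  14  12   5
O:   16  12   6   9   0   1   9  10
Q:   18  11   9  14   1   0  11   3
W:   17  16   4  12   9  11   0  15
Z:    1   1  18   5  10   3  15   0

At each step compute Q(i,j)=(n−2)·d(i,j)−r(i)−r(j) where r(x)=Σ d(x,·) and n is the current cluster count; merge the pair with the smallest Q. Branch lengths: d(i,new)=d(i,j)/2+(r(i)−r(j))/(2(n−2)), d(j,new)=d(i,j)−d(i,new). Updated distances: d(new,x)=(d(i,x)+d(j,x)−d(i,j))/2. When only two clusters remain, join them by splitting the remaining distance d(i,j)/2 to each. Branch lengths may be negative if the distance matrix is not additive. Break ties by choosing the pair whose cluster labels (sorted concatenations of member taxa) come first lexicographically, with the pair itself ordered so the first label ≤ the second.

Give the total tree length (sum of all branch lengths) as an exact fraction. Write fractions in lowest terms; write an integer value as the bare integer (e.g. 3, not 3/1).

1. join L+W (d=4, Q=-133) ⇒ LW; edges |L|=13/12, |W|=35/12
  updated: d(E,LW)=7, d(J,LW)=31/2, d(LW,M)=12, d(LW,O)=11/2, d(LW,Q)=8, d(LW,Z)=29/2
2. join O+Q (d=1, Q=-207/2) ⇒ OQ; edges |O|=7/20, |Q|=13/20
  updated: d(E,OQ)=33/2, d(J,OQ)=11, d(LW,OQ)=25/4, d(M,OQ)=11, d(OQ,Z)=6
3. join LW+OQ (d=25/4, Q=-81) ⇒ LOQW; edges |LW|=59/16, |OQ|=41/16
  updated: d(E,LOQW)=69/8, d(J,LOQW)=81/8, d(LOQW,M)=67/8, d(LOQW,Z)=57/8
4. join LOQW+M (d=67/8, Q=-87/2) ⇒ LMOQW; edges |LOQW|=25/6, |M|=101/24
  updated: d(E,LMOQW)=17/8, d(J,LMOQW)=75/8, d(LMOQW,Z)=15/8
5. join E+LMOQW (d=17/8, Q=-57/4) ⇒ ELMOQW; edges |E|=-1, |LMOQW|=25/8
  updated: d(ELMOQW,J)=37/8, d(ELMOQW,Z)=3/8
6. join ELMOQW+J (d=37/8, Q=-6) ⇒ EJLMOQW; edges |ELMOQW|=2, |J|=21/8
  updated: d(EJLMOQW,Z)=-13/8
7. join EJLMOQW+Z (d=-13/8) ⇒ EJLMOQWZ; edges |EJLMOQW|=-13/16, |Z|=-13/16
final tree: (((E:-1,(((L:13/12,W:35/12):59/16,(O:7/20,Q:13/20):41/16):25/6,M:101/24):25/8):2,J:21/8):-13/16,Z:-13/16)
total length: 99/4

99/4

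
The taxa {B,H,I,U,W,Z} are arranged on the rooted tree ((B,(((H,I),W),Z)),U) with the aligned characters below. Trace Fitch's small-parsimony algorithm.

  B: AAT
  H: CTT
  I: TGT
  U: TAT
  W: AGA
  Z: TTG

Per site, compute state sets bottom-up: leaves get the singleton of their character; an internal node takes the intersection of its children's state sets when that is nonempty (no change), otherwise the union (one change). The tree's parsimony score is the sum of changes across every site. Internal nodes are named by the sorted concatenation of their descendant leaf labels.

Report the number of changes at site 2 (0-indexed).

[col 0] HI: children H:{C}, I:{T} ∪→ {C,T}; cost 1
[col 0] HIW: children HI:{C,T}, W:{A} ∪→ {A,C,T}; cost 1
[col 0] HIWZ: children HIW:{A,C,T}, Z:{T} ∩→ {T}; cost 0
[col 0] BHIWZ: children B:{A}, HIWZ:{T} ∪→ {A,T}; cost 1
[col 0] BHIUWZ: children BHIWZ:{A,T}, U:{T} ∩→ {T}; cost 0
[col 1] HI: children H:{T}, I:{G} ∪→ {G,T}; cost 1
[col 1] HIW: children HI:{G,T}, W:{G} ∩→ {G}; cost 0
[col 1] HIWZ: children HIW:{G}, Z:{T} ∪→ {G,T}; cost 1
[col 1] BHIWZ: children B:{A}, HIWZ:{G,T} ∪→ {A,G,T}; cost 1
[col 1] BHIUWZ: children BHIWZ:{A,G,T}, U:{A} ∩→ {A}; cost 0
[col 2] HI: children H:{T}, I:{T} ∩→ {T}; cost 0
[col 2] HIW: children HI:{T}, W:{A} ∪→ {A,T}; cost 1
[col 2] HIWZ: children HIW:{A,T}, Z:{G} ∪→ {A,G,T}; cost 1
[col 2] BHIWZ: children B:{T}, HIWZ:{A,G,T} ∩→ {T}; cost 0
[col 2] BHIUWZ: children BHIWZ:{T}, U:{T} ∩→ {T}; cost 0
per-site changes: [3, 3, 2]; total = 8

2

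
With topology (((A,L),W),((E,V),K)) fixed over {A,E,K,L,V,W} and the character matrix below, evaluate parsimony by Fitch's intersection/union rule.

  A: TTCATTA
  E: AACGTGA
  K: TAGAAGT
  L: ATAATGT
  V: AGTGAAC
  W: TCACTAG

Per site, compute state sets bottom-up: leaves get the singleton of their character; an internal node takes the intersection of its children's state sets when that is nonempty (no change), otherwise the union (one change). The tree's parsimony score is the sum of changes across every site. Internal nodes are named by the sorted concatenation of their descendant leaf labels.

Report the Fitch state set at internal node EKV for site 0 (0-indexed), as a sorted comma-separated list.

AL@0: {T} ∪ {A} = {A,T} (union, +1)
ALW@0: {A,T} ∩ {T} = {T} (intersection, +0)
EV@0: {A} ∩ {A} = {A} (intersection, +0)
EKV@0: {A} ∪ {T} = {A,T} (union, +1)
AEKLVW@0: {T} ∩ {A,T} = {T} (intersection, +0)
AL@1: {T} ∩ {T} = {T} (intersection, +0)
ALW@1: {T} ∪ {C} = {C,T} (union, +1)
EV@1: {A} ∪ {G} = {A,G} (union, +1)
EKV@1: {A,G} ∩ {A} = {A} (intersection, +0)
AEKLVW@1: {C,T} ∪ {A} = {A,C,T} (union, +1)
AL@2: {C} ∪ {A} = {A,C} (union, +1)
ALW@2: {A,C} ∩ {A} = {A} (intersection, +0)
EV@2: {C} ∪ {T} = {C,T} (union, +1)
EKV@2: {C,T} ∪ {G} = {C,G,T} (union, +1)
AEKLVW@2: {A} ∪ {C,G,T} = {A,C,G,T} (union, +1)
AL@3: {A} ∩ {A} = {A} (intersection, +0)
ALW@3: {A} ∪ {C} = {A,C} (union, +1)
EV@3: {G} ∩ {G} = {G} (intersection, +0)
EKV@3: {G} ∪ {A} = {A,G} (union, +1)
AEKLVW@3: {A,C} ∩ {A,G} = {A} (intersection, +0)
AL@4: {T} ∩ {T} = {T} (intersection, +0)
ALW@4: {T} ∩ {T} = {T} (intersection, +0)
EV@4: {T} ∪ {A} = {A,T} (union, +1)
EKV@4: {A,T} ∩ {A} = {A} (intersection, +0)
AEKLVW@4: {T} ∪ {A} = {A,T} (union, +1)
AL@5: {T} ∪ {G} = {G,T} (union, +1)
ALW@5: {G,T} ∪ {A} = {A,G,T} (union, +1)
EV@5: {G} ∪ {A} = {A,G} (union, +1)
EKV@5: {A,G} ∩ {G} = {G} (intersection, +0)
AEKLVW@5: {A,G,T} ∩ {G} = {G} (intersection, +0)
AL@6: {A} ∪ {T} = {A,T} (union, +1)
ALW@6: {A,T} ∪ {G} = {A,G,T} (union, +1)
EV@6: {A} ∪ {C} = {A,C} (union, +1)
EKV@6: {A,C} ∪ {T} = {A,C,T} (union, +1)
AEKLVW@6: {A,G,T} ∩ {A,C,T} = {A,T} (intersection, +0)
per-site changes: [2, 3, 4, 2, 2, 3, 4]; total = 20

A,T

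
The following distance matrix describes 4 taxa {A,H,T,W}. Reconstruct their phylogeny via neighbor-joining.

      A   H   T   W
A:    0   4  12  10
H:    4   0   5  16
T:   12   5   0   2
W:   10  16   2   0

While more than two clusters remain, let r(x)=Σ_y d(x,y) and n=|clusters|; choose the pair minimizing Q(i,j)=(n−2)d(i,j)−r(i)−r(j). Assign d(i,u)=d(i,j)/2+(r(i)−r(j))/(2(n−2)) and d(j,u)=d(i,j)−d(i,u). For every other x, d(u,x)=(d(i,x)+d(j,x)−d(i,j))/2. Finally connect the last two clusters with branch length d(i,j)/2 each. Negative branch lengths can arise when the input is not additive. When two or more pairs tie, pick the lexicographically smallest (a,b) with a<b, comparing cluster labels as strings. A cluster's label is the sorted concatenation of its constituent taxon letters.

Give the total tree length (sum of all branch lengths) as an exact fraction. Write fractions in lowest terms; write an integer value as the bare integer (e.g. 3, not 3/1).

iteration 1: select A,H (d=4, Q=-43); attach at lengths (9/4, 7/4); label the merged cluster AH
  updated: d(AH,T)=13/2, d(AH,W)=11
iteration 2: select AH,T (d=13/2, Q=-39/2); attach at lengths (31/4, -5/4); label the merged cluster AHT
  updated: d(AHT,W)=13/4
iteration 3: select AHT,W (d=13/4); attach at lengths (13/8, 13/8); label the merged cluster AHTW
final tree: (((A:9/4,H:7/4):31/4,T:-5/4):13/8,W:13/8)
total length: 55/4

55/4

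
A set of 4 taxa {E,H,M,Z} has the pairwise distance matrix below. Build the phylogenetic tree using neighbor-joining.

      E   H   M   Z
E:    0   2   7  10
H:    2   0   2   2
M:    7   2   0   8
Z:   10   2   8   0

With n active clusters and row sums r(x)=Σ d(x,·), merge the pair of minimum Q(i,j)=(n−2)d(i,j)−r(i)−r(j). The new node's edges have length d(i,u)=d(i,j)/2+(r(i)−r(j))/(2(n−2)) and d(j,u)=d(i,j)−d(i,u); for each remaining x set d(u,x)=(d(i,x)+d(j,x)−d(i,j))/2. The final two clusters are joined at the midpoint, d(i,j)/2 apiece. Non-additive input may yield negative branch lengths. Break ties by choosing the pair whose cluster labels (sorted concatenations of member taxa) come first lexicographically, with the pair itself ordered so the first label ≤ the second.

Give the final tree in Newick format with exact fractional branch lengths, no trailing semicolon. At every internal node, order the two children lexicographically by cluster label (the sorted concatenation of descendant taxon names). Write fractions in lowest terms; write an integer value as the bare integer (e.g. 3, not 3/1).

(((E:4,M:3):1,H:-5/2):9/4,Z:9/4)

iteration 1: select E,M (d=7, Q=-22); attach at lengths (4, 3); label the merged cluster EM
  updated: d(EM,H)=-3/2, d(EM,Z)=11/2
iteration 2: select EM,H (d=-3/2, Q=-6); attach at lengths (1, -5/2); label the merged cluster EHM
  updated: d(EHM,Z)=9/2
iteration 3: select EHM,Z (d=9/2); attach at lengths (9/4, 9/4); label the merged cluster EHMZ
final tree: (((E:4,M:3):1,H:-5/2):9/4,Z:9/4)
total length: 10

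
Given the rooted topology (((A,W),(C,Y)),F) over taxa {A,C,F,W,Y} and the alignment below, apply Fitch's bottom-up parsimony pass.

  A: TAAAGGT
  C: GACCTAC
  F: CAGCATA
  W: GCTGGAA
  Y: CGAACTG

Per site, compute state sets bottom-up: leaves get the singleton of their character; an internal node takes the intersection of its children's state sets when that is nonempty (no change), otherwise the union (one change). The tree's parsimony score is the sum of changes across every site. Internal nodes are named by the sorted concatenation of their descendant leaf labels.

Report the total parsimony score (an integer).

20

[col 0] AW: children A:{T}, W:{G} ∪→ {G,T}; cost 1
[col 0] CY: children C:{G}, Y:{C} ∪→ {C,G}; cost 1
[col 0] ACWY: children AW:{G,T}, CY:{C,G} ∩→ {G}; cost 0
[col 0] ACFWY: children ACWY:{G}, F:{C} ∪→ {C,G}; cost 1
[col 1] AW: children A:{A}, W:{C} ∪→ {A,C}; cost 1
[col 1] CY: children C:{A}, Y:{G} ∪→ {A,G}; cost 1
[col 1] ACWY: children AW:{A,C}, CY:{A,G} ∩→ {A}; cost 0
[col 1] ACFWY: children ACWY:{A}, F:{A} ∩→ {A}; cost 0
[col 2] AW: children A:{A}, W:{T} ∪→ {A,T}; cost 1
[col 2] CY: children C:{C}, Y:{A} ∪→ {A,C}; cost 1
[col 2] ACWY: children AW:{A,T}, CY:{A,C} ∩→ {A}; cost 0
[col 2] ACFWY: children ACWY:{A}, F:{G} ∪→ {A,G}; cost 1
[col 3] AW: children A:{A}, W:{G} ∪→ {A,G}; cost 1
[col 3] CY: children C:{C}, Y:{A} ∪→ {A,C}; cost 1
[col 3] ACWY: children AW:{A,G}, CY:{A,C} ∩→ {A}; cost 0
[col 3] ACFWY: children ACWY:{A}, F:{C} ∪→ {A,C}; cost 1
[col 4] AW: children A:{G}, W:{G} ∩→ {G}; cost 0
[col 4] CY: children C:{T}, Y:{C} ∪→ {C,T}; cost 1
[col 4] ACWY: children AW:{G}, CY:{C,T} ∪→ {C,G,T}; cost 1
[col 4] ACFWY: children ACWY:{C,G,T}, F:{A} ∪→ {A,C,G,T}; cost 1
[col 5] AW: children A:{G}, W:{A} ∪→ {A,G}; cost 1
[col 5] CY: children C:{A}, Y:{T} ∪→ {A,T}; cost 1
[col 5] ACWY: children AW:{A,G}, CY:{A,T} ∩→ {A}; cost 0
[col 5] ACFWY: children ACWY:{A}, F:{T} ∪→ {A,T}; cost 1
[col 6] AW: children A:{T}, W:{A} ∪→ {A,T}; cost 1
[col 6] CY: children C:{C}, Y:{G} ∪→ {C,G}; cost 1
[col 6] ACWY: children AW:{A,T}, CY:{C,G} ∪→ {A,C,G,T}; cost 1
[col 6] ACFWY: children ACWY:{A,C,G,T}, F:{A} ∩→ {A}; cost 0
per-site changes: [3, 2, 3, 3, 3, 3, 3]; total = 20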